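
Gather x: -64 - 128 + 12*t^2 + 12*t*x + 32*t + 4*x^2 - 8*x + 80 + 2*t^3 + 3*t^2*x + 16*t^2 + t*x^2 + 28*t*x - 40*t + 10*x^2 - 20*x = 2*t^3 + 28*t^2 - 8*t + x^2*(t + 14) + x*(3*t^2 + 40*t - 28) - 112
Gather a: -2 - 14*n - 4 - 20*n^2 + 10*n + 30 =-20*n^2 - 4*n + 24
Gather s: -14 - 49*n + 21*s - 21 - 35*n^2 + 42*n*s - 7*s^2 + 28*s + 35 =-35*n^2 - 49*n - 7*s^2 + s*(42*n + 49)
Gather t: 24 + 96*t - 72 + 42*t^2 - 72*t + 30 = 42*t^2 + 24*t - 18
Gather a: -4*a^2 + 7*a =-4*a^2 + 7*a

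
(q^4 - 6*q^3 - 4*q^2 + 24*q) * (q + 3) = q^5 - 3*q^4 - 22*q^3 + 12*q^2 + 72*q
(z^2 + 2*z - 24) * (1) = z^2 + 2*z - 24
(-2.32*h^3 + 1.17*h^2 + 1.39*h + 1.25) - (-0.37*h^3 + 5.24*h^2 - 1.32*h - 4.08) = -1.95*h^3 - 4.07*h^2 + 2.71*h + 5.33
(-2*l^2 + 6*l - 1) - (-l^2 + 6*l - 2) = 1 - l^2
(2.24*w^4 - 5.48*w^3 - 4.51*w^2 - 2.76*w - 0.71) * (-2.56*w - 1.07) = -5.7344*w^5 + 11.632*w^4 + 17.4092*w^3 + 11.8913*w^2 + 4.7708*w + 0.7597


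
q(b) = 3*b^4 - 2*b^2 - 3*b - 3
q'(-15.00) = -40443.00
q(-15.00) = 151467.00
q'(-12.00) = -20691.00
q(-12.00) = 61953.00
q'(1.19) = 12.46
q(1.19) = -3.39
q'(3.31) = 418.94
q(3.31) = 325.27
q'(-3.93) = -715.66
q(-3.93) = 693.54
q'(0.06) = -3.24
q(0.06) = -3.19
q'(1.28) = 17.05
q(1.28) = -2.06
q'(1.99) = 83.61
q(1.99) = 30.16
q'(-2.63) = -210.78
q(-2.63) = 134.59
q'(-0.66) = -3.81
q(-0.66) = -1.32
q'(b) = 12*b^3 - 4*b - 3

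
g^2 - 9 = (g - 3)*(g + 3)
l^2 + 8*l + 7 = (l + 1)*(l + 7)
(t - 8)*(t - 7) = t^2 - 15*t + 56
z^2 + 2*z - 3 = (z - 1)*(z + 3)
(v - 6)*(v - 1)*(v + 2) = v^3 - 5*v^2 - 8*v + 12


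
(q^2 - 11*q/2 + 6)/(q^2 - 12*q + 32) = (q - 3/2)/(q - 8)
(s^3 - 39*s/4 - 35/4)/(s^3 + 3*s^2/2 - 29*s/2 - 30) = (s^2 - 5*s/2 - 7/2)/(s^2 - s - 12)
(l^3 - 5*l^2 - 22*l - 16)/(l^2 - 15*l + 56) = (l^2 + 3*l + 2)/(l - 7)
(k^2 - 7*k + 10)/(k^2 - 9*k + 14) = (k - 5)/(k - 7)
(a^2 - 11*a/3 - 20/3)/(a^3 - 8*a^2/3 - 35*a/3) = (3*a + 4)/(a*(3*a + 7))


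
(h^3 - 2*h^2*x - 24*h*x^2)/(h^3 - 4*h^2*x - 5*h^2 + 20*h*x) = (h^2 - 2*h*x - 24*x^2)/(h^2 - 4*h*x - 5*h + 20*x)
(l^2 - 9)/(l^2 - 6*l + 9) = (l + 3)/(l - 3)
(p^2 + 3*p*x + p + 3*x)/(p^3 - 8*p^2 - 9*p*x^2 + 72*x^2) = (-p - 1)/(-p^2 + 3*p*x + 8*p - 24*x)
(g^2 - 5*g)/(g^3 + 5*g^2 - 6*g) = (g - 5)/(g^2 + 5*g - 6)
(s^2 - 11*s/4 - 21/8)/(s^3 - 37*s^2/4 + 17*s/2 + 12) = (s - 7/2)/(s^2 - 10*s + 16)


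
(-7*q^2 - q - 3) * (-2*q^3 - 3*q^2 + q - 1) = 14*q^5 + 23*q^4 + 2*q^3 + 15*q^2 - 2*q + 3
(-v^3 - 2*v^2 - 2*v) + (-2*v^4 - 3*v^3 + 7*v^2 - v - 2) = -2*v^4 - 4*v^3 + 5*v^2 - 3*v - 2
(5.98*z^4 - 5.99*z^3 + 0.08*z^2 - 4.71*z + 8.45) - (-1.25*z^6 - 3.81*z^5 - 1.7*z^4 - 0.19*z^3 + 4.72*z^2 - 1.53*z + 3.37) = 1.25*z^6 + 3.81*z^5 + 7.68*z^4 - 5.8*z^3 - 4.64*z^2 - 3.18*z + 5.08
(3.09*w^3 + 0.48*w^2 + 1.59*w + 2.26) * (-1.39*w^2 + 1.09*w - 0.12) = -4.2951*w^5 + 2.7009*w^4 - 2.0577*w^3 - 1.4659*w^2 + 2.2726*w - 0.2712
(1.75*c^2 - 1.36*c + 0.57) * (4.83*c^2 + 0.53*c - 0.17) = 8.4525*c^4 - 5.6413*c^3 + 1.7348*c^2 + 0.5333*c - 0.0969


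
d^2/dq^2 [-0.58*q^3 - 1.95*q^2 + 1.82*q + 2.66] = -3.48*q - 3.9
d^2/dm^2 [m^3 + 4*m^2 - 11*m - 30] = 6*m + 8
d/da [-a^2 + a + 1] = 1 - 2*a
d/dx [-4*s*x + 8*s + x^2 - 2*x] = -4*s + 2*x - 2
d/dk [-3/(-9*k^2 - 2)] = -54*k/(9*k^2 + 2)^2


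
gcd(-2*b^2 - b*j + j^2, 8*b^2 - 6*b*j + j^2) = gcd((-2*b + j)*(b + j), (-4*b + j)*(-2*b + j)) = 2*b - j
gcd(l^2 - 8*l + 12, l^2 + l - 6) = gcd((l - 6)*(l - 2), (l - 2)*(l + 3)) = l - 2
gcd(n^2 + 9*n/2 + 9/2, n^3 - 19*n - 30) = n + 3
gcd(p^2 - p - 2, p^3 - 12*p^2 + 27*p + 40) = p + 1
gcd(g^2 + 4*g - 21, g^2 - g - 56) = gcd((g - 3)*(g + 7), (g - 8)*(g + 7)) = g + 7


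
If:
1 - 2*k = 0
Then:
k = 1/2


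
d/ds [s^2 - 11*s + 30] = 2*s - 11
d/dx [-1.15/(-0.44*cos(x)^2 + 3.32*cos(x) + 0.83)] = (1.012*cos(x) - 3.818)*sin(x)/(-0.44*cos(x)^2 + 3.32*cos(x) + 0.83)^2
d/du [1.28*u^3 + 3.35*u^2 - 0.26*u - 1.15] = 3.84*u^2 + 6.7*u - 0.26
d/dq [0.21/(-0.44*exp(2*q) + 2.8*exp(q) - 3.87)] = (0.1848*exp(q) - 0.588)*exp(q)/(0.44*exp(2*q) - 2.8*exp(q) + 3.87)^2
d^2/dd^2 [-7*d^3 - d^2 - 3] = -42*d - 2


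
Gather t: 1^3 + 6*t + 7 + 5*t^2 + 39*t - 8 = 5*t^2 + 45*t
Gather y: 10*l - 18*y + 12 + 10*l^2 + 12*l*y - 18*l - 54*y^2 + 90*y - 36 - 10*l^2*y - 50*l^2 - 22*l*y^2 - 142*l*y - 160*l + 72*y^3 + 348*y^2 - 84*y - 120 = -40*l^2 - 168*l + 72*y^3 + y^2*(294 - 22*l) + y*(-10*l^2 - 130*l - 12) - 144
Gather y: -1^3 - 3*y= -3*y - 1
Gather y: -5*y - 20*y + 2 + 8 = 10 - 25*y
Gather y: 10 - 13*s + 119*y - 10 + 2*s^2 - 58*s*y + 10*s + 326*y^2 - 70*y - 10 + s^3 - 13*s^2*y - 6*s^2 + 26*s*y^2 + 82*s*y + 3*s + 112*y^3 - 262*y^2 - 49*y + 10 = s^3 - 4*s^2 + 112*y^3 + y^2*(26*s + 64) + y*(-13*s^2 + 24*s)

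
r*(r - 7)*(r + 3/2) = r^3 - 11*r^2/2 - 21*r/2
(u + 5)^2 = u^2 + 10*u + 25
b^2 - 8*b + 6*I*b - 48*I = (b - 8)*(b + 6*I)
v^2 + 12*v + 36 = (v + 6)^2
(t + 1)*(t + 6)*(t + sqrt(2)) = t^3 + sqrt(2)*t^2 + 7*t^2 + 6*t + 7*sqrt(2)*t + 6*sqrt(2)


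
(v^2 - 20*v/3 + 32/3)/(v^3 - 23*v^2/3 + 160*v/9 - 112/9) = 3*(3*v - 8)/(9*v^2 - 33*v + 28)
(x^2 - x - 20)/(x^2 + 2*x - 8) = (x - 5)/(x - 2)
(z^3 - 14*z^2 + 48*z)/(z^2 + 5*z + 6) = z*(z^2 - 14*z + 48)/(z^2 + 5*z + 6)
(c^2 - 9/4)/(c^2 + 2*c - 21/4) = (2*c + 3)/(2*c + 7)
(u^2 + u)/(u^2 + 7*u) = (u + 1)/(u + 7)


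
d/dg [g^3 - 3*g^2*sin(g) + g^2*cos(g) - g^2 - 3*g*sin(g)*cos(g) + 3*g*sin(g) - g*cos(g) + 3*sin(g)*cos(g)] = -g^2*sin(g) - 3*g^2*cos(g) + 3*g^2 - 3*g*cos(2*g) + 5*sqrt(2)*g*cos(g + pi/4) - 2*g + 3*sin(g) - 3*sin(2*g)/2 - cos(g) + 3*cos(2*g)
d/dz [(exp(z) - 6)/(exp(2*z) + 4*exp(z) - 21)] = (-2*(exp(z) - 6)*(exp(z) + 2) + exp(2*z) + 4*exp(z) - 21)*exp(z)/(exp(2*z) + 4*exp(z) - 21)^2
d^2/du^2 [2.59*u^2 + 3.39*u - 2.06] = 5.18000000000000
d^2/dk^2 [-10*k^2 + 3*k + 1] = -20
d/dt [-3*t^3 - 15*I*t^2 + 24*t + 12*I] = -9*t^2 - 30*I*t + 24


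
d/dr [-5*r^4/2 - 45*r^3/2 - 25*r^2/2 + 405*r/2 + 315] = -10*r^3 - 135*r^2/2 - 25*r + 405/2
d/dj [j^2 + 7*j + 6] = 2*j + 7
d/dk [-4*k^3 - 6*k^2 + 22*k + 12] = -12*k^2 - 12*k + 22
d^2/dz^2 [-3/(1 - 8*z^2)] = 48*(24*z^2 + 1)/(8*z^2 - 1)^3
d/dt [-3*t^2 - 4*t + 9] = -6*t - 4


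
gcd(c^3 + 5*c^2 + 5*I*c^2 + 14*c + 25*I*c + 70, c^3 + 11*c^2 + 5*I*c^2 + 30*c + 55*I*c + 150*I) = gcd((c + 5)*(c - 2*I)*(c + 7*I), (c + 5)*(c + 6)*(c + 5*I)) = c + 5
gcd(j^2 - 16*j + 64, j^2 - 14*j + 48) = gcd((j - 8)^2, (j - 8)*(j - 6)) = j - 8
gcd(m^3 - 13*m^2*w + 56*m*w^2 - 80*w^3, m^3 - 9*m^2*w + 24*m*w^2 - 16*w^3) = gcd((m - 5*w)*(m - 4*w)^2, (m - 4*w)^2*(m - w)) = m^2 - 8*m*w + 16*w^2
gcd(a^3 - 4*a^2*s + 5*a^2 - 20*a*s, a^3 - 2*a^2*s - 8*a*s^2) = -a^2 + 4*a*s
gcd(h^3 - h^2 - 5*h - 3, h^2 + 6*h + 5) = h + 1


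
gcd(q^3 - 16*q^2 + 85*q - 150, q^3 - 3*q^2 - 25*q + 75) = q - 5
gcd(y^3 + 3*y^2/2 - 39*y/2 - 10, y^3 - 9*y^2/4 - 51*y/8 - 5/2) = y^2 - 7*y/2 - 2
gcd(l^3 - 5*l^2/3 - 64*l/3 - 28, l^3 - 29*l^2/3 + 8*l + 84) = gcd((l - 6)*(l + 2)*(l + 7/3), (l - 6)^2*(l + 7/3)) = l^2 - 11*l/3 - 14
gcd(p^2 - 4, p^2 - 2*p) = p - 2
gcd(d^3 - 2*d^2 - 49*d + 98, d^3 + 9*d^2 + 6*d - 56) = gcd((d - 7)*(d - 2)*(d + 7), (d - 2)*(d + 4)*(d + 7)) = d^2 + 5*d - 14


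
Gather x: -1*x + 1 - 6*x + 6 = 7 - 7*x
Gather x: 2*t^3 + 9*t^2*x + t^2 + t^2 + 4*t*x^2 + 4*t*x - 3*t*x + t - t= 2*t^3 + 2*t^2 + 4*t*x^2 + x*(9*t^2 + t)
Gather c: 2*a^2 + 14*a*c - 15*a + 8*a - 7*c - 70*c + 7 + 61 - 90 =2*a^2 - 7*a + c*(14*a - 77) - 22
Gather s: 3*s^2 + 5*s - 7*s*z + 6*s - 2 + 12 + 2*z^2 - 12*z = 3*s^2 + s*(11 - 7*z) + 2*z^2 - 12*z + 10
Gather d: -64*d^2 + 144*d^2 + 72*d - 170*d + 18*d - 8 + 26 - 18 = 80*d^2 - 80*d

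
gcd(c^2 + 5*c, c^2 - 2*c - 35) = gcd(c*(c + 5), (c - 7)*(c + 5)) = c + 5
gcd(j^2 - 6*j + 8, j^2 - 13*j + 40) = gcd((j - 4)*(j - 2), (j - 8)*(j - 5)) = 1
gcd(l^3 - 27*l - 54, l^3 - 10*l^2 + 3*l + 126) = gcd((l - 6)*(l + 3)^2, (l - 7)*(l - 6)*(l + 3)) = l^2 - 3*l - 18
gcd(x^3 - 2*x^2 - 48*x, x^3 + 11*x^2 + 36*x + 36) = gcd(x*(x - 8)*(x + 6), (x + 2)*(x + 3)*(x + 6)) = x + 6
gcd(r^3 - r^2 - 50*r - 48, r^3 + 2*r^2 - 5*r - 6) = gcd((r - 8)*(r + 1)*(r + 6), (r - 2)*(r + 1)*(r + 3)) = r + 1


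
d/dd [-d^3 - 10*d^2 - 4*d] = -3*d^2 - 20*d - 4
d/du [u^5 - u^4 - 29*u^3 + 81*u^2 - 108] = u*(5*u^3 - 4*u^2 - 87*u + 162)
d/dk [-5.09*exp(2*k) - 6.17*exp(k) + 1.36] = (-10.18*exp(k) - 6.17)*exp(k)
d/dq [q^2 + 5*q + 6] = 2*q + 5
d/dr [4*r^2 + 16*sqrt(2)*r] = 8*r + 16*sqrt(2)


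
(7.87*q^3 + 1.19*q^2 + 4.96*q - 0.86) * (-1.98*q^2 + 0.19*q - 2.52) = -15.5826*q^5 - 0.8609*q^4 - 29.4271*q^3 - 0.3536*q^2 - 12.6626*q + 2.1672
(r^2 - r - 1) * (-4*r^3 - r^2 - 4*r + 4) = -4*r^5 + 3*r^4 + r^3 + 9*r^2 - 4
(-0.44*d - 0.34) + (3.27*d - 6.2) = 2.83*d - 6.54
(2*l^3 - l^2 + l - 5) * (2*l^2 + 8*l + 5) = 4*l^5 + 14*l^4 + 4*l^3 - 7*l^2 - 35*l - 25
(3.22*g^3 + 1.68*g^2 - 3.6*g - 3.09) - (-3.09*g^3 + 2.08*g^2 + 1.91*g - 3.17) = 6.31*g^3 - 0.4*g^2 - 5.51*g + 0.0800000000000001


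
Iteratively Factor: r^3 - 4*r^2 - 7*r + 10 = (r - 1)*(r^2 - 3*r - 10) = (r - 5)*(r - 1)*(r + 2)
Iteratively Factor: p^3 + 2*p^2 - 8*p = (p)*(p^2 + 2*p - 8) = p*(p + 4)*(p - 2)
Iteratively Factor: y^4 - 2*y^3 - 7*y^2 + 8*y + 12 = (y + 1)*(y^3 - 3*y^2 - 4*y + 12) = (y - 3)*(y + 1)*(y^2 - 4) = (y - 3)*(y + 1)*(y + 2)*(y - 2)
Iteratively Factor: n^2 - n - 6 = (n + 2)*(n - 3)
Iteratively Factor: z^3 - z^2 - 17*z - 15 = (z + 1)*(z^2 - 2*z - 15) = (z + 1)*(z + 3)*(z - 5)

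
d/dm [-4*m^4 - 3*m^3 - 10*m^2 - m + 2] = -16*m^3 - 9*m^2 - 20*m - 1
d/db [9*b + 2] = 9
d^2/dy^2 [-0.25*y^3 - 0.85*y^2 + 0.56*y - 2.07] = -1.5*y - 1.7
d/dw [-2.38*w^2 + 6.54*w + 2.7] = 6.54 - 4.76*w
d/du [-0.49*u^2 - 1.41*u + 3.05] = -0.98*u - 1.41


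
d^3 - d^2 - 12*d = d*(d - 4)*(d + 3)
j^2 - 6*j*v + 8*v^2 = (j - 4*v)*(j - 2*v)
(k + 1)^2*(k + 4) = k^3 + 6*k^2 + 9*k + 4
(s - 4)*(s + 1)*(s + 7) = s^3 + 4*s^2 - 25*s - 28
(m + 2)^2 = m^2 + 4*m + 4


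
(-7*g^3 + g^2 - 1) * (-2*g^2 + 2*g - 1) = 14*g^5 - 16*g^4 + 9*g^3 + g^2 - 2*g + 1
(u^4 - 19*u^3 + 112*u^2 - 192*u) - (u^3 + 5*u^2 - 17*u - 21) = u^4 - 20*u^3 + 107*u^2 - 175*u + 21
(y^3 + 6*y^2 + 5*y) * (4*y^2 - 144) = 4*y^5 + 24*y^4 - 124*y^3 - 864*y^2 - 720*y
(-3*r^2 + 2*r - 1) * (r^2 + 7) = -3*r^4 + 2*r^3 - 22*r^2 + 14*r - 7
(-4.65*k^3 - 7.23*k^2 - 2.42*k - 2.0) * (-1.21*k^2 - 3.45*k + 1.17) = 5.6265*k^5 + 24.7908*k^4 + 22.4312*k^3 + 2.3099*k^2 + 4.0686*k - 2.34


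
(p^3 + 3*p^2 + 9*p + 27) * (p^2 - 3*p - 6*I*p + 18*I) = p^5 - 6*I*p^4 - 81*p + 486*I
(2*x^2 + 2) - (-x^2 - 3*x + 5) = 3*x^2 + 3*x - 3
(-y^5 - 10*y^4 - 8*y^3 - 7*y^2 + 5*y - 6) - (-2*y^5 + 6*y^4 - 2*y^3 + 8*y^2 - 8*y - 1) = y^5 - 16*y^4 - 6*y^3 - 15*y^2 + 13*y - 5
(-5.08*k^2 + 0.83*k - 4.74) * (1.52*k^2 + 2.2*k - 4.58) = -7.7216*k^4 - 9.9144*k^3 + 17.8876*k^2 - 14.2294*k + 21.7092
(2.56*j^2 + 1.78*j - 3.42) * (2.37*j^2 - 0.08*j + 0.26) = 6.0672*j^4 + 4.0138*j^3 - 7.5822*j^2 + 0.7364*j - 0.8892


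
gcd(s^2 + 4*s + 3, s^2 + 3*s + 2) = s + 1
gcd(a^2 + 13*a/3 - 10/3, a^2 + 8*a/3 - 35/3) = a + 5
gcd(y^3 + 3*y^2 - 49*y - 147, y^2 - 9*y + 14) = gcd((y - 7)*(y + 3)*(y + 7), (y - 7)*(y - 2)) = y - 7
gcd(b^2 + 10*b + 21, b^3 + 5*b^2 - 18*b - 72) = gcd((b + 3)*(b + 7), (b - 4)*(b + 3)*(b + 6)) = b + 3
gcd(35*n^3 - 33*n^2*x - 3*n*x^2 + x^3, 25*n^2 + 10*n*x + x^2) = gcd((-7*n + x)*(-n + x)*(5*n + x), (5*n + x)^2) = 5*n + x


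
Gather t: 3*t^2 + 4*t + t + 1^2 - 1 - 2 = 3*t^2 + 5*t - 2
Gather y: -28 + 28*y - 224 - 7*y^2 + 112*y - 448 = -7*y^2 + 140*y - 700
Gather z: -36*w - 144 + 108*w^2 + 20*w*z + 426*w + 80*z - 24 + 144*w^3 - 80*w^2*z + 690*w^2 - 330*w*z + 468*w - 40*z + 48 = 144*w^3 + 798*w^2 + 858*w + z*(-80*w^2 - 310*w + 40) - 120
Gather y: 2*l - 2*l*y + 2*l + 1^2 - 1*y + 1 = 4*l + y*(-2*l - 1) + 2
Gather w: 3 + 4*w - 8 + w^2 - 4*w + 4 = w^2 - 1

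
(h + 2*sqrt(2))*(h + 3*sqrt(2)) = h^2 + 5*sqrt(2)*h + 12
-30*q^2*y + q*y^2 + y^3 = y*(-5*q + y)*(6*q + y)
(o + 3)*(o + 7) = o^2 + 10*o + 21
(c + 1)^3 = c^3 + 3*c^2 + 3*c + 1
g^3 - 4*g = g*(g - 2)*(g + 2)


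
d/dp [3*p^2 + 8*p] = 6*p + 8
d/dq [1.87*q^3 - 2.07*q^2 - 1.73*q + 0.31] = 5.61*q^2 - 4.14*q - 1.73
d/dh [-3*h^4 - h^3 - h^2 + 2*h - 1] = -12*h^3 - 3*h^2 - 2*h + 2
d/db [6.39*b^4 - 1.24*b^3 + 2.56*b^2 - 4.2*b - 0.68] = 25.56*b^3 - 3.72*b^2 + 5.12*b - 4.2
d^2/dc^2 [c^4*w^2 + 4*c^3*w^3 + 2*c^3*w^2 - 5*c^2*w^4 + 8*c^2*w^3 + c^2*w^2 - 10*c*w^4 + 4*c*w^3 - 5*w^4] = w^2*(12*c^2 + 24*c*w + 12*c - 10*w^2 + 16*w + 2)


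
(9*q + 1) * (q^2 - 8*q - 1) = 9*q^3 - 71*q^2 - 17*q - 1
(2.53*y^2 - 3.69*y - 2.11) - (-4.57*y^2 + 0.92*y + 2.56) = 7.1*y^2 - 4.61*y - 4.67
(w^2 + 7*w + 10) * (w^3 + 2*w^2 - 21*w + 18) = w^5 + 9*w^4 + 3*w^3 - 109*w^2 - 84*w + 180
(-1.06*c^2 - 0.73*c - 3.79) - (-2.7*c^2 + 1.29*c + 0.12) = 1.64*c^2 - 2.02*c - 3.91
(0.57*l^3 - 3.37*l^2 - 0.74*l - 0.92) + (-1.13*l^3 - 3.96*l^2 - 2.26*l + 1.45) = -0.56*l^3 - 7.33*l^2 - 3.0*l + 0.53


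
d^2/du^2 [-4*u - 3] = 0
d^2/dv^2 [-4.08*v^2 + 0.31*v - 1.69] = -8.16000000000000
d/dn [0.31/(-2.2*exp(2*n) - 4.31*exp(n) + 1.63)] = (1.364*exp(n) + 1.3361)*exp(n)/(2.2*exp(2*n) + 4.31*exp(n) - 1.63)^2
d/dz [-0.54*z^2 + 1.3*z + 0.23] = 1.3 - 1.08*z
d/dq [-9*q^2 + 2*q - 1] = 2 - 18*q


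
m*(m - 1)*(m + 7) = m^3 + 6*m^2 - 7*m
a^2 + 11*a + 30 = (a + 5)*(a + 6)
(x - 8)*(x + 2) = x^2 - 6*x - 16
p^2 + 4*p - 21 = (p - 3)*(p + 7)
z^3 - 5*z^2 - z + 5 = (z - 5)*(z - 1)*(z + 1)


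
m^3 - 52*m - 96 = (m - 8)*(m + 2)*(m + 6)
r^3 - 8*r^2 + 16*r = r*(r - 4)^2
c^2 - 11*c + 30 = (c - 6)*(c - 5)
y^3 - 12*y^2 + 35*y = y*(y - 7)*(y - 5)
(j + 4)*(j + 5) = j^2 + 9*j + 20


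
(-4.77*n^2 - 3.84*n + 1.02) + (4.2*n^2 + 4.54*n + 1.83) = -0.569999999999999*n^2 + 0.7*n + 2.85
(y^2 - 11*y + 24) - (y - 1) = y^2 - 12*y + 25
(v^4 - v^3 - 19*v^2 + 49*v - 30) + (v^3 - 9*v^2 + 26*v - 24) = v^4 - 28*v^2 + 75*v - 54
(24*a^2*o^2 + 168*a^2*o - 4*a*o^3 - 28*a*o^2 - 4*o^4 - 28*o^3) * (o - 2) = 24*a^2*o^3 + 120*a^2*o^2 - 336*a^2*o - 4*a*o^4 - 20*a*o^3 + 56*a*o^2 - 4*o^5 - 20*o^4 + 56*o^3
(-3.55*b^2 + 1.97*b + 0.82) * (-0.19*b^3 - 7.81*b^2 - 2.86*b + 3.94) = 0.6745*b^5 + 27.3512*b^4 - 5.3885*b^3 - 26.0254*b^2 + 5.4166*b + 3.2308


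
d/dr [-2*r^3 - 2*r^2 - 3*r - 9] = -6*r^2 - 4*r - 3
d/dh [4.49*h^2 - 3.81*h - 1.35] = 8.98*h - 3.81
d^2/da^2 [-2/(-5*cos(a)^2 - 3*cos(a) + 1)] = 2*(-100*sin(a)^4 + 79*sin(a)^2 + 213*cos(a)/4 - 45*cos(3*a)/4 + 49)/(-5*sin(a)^2 + 3*cos(a) + 4)^3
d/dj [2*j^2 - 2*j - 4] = 4*j - 2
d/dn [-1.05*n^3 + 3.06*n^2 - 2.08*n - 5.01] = -3.15*n^2 + 6.12*n - 2.08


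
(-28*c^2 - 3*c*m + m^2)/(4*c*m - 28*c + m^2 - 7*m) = (-7*c + m)/(m - 7)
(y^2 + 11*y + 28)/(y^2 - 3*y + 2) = (y^2 + 11*y + 28)/(y^2 - 3*y + 2)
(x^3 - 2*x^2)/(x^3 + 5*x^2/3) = 3*(x - 2)/(3*x + 5)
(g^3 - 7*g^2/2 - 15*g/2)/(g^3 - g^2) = (2*g^2 - 7*g - 15)/(2*g*(g - 1))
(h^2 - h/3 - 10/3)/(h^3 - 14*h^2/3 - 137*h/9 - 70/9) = 3*(h - 2)/(3*h^2 - 19*h - 14)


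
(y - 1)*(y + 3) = y^2 + 2*y - 3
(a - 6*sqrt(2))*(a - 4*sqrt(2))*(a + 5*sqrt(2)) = a^3 - 5*sqrt(2)*a^2 - 52*a + 240*sqrt(2)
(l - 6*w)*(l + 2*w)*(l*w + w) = l^3*w - 4*l^2*w^2 + l^2*w - 12*l*w^3 - 4*l*w^2 - 12*w^3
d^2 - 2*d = d*(d - 2)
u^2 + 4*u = u*(u + 4)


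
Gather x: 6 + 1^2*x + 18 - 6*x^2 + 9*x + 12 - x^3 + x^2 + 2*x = -x^3 - 5*x^2 + 12*x + 36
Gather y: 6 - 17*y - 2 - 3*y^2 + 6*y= -3*y^2 - 11*y + 4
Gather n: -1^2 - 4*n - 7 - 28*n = -32*n - 8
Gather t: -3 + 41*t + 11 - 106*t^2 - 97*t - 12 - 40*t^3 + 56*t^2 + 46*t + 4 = -40*t^3 - 50*t^2 - 10*t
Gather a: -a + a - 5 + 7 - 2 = 0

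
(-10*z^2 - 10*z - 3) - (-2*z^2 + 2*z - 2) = -8*z^2 - 12*z - 1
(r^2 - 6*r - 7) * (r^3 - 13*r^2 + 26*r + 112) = r^5 - 19*r^4 + 97*r^3 + 47*r^2 - 854*r - 784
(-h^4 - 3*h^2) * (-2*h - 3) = 2*h^5 + 3*h^4 + 6*h^3 + 9*h^2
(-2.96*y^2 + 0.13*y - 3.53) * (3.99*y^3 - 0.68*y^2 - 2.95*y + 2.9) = -11.8104*y^5 + 2.5315*y^4 - 5.4411*y^3 - 6.5671*y^2 + 10.7905*y - 10.237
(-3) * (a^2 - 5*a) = -3*a^2 + 15*a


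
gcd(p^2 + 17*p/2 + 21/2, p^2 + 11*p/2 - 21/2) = p + 7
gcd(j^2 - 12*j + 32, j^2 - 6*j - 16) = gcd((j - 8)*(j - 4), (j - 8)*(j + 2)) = j - 8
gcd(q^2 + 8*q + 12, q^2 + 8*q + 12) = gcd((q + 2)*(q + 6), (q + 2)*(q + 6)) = q^2 + 8*q + 12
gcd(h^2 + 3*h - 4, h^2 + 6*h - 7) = h - 1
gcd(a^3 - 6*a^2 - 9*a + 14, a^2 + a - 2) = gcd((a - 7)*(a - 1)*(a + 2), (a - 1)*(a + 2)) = a^2 + a - 2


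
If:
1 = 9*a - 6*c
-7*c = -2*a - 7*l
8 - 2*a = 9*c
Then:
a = 19/31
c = 70/93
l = 376/651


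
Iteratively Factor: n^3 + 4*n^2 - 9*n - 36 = (n - 3)*(n^2 + 7*n + 12) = (n - 3)*(n + 3)*(n + 4)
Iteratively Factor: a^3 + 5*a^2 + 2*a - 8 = (a + 4)*(a^2 + a - 2) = (a + 2)*(a + 4)*(a - 1)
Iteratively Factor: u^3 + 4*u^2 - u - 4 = (u + 4)*(u^2 - 1) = (u + 1)*(u + 4)*(u - 1)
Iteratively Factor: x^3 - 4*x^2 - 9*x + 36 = (x - 4)*(x^2 - 9) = (x - 4)*(x + 3)*(x - 3)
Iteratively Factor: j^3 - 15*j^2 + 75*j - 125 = (j - 5)*(j^2 - 10*j + 25) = (j - 5)^2*(j - 5)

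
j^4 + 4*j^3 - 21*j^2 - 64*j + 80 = (j - 4)*(j - 1)*(j + 4)*(j + 5)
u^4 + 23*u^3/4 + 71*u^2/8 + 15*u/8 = u*(u + 1/4)*(u + 5/2)*(u + 3)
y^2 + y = y*(y + 1)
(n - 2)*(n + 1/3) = n^2 - 5*n/3 - 2/3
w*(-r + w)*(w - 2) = -r*w^2 + 2*r*w + w^3 - 2*w^2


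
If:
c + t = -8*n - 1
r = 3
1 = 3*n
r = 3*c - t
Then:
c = -1/6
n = 1/3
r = 3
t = -7/2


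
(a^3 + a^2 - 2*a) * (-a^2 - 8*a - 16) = -a^5 - 9*a^4 - 22*a^3 + 32*a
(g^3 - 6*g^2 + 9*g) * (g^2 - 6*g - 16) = g^5 - 12*g^4 + 29*g^3 + 42*g^2 - 144*g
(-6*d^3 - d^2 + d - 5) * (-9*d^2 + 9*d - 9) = 54*d^5 - 45*d^4 + 36*d^3 + 63*d^2 - 54*d + 45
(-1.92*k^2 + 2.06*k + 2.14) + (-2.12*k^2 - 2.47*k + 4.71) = -4.04*k^2 - 0.41*k + 6.85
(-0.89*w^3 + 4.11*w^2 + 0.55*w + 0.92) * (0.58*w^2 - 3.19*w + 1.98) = -0.5162*w^5 + 5.2229*w^4 - 14.5541*w^3 + 6.9169*w^2 - 1.8458*w + 1.8216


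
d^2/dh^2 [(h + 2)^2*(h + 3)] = 6*h + 14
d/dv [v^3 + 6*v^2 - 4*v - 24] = 3*v^2 + 12*v - 4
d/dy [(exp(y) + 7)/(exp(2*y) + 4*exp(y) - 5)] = (-2*(exp(y) + 2)*(exp(y) + 7) + exp(2*y) + 4*exp(y) - 5)*exp(y)/(exp(2*y) + 4*exp(y) - 5)^2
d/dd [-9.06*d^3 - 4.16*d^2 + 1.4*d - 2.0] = -27.18*d^2 - 8.32*d + 1.4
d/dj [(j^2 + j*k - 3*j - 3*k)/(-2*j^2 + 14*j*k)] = (8*j^2*k - 3*j^2 - 6*j*k + 21*k^2)/(2*j^2*(j^2 - 14*j*k + 49*k^2))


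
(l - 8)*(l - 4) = l^2 - 12*l + 32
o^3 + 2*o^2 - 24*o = o*(o - 4)*(o + 6)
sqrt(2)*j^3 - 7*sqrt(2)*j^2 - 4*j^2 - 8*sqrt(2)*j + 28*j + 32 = (j - 8)*(j - 2*sqrt(2))*(sqrt(2)*j + sqrt(2))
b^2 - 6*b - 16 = (b - 8)*(b + 2)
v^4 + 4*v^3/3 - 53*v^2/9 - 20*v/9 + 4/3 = (v - 2)*(v - 1/3)*(v + 2/3)*(v + 3)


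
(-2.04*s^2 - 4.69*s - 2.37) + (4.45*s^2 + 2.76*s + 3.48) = 2.41*s^2 - 1.93*s + 1.11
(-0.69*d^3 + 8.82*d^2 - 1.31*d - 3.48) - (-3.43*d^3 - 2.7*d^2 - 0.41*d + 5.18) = 2.74*d^3 + 11.52*d^2 - 0.9*d - 8.66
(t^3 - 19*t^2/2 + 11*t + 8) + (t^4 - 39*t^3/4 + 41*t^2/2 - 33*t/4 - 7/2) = t^4 - 35*t^3/4 + 11*t^2 + 11*t/4 + 9/2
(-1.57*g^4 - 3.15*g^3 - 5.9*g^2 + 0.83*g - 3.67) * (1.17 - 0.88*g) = 1.3816*g^5 + 0.9351*g^4 + 1.5065*g^3 - 7.6334*g^2 + 4.2007*g - 4.2939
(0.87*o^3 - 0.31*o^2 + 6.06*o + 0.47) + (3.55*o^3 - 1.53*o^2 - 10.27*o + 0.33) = 4.42*o^3 - 1.84*o^2 - 4.21*o + 0.8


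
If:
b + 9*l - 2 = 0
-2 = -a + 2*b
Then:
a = 6 - 18*l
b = 2 - 9*l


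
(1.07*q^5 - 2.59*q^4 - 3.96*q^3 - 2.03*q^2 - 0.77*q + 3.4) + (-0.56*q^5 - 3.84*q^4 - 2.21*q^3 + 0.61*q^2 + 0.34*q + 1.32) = 0.51*q^5 - 6.43*q^4 - 6.17*q^3 - 1.42*q^2 - 0.43*q + 4.72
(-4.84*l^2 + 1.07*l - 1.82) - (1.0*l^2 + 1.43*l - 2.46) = -5.84*l^2 - 0.36*l + 0.64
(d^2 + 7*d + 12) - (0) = d^2 + 7*d + 12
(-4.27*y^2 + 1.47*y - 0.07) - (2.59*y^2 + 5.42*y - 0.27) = -6.86*y^2 - 3.95*y + 0.2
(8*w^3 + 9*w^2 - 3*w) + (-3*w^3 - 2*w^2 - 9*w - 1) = 5*w^3 + 7*w^2 - 12*w - 1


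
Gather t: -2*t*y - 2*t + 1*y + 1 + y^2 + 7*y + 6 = t*(-2*y - 2) + y^2 + 8*y + 7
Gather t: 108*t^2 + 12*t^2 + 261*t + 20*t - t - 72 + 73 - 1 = 120*t^2 + 280*t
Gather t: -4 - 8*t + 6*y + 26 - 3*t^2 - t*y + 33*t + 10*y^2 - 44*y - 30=-3*t^2 + t*(25 - y) + 10*y^2 - 38*y - 8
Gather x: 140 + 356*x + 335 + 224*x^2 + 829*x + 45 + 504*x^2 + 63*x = 728*x^2 + 1248*x + 520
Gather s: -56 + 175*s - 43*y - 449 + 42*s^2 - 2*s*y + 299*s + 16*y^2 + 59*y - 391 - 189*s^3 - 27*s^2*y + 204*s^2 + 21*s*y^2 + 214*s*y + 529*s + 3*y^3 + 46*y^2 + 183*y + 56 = -189*s^3 + s^2*(246 - 27*y) + s*(21*y^2 + 212*y + 1003) + 3*y^3 + 62*y^2 + 199*y - 840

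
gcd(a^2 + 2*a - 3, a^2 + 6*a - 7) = a - 1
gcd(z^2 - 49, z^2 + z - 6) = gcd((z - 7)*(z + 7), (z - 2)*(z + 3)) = 1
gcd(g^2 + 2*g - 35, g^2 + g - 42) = g + 7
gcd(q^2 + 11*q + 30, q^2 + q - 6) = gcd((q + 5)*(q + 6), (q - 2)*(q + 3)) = 1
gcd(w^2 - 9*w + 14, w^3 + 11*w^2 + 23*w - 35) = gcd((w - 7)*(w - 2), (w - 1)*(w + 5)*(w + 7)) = 1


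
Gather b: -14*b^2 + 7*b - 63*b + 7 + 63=-14*b^2 - 56*b + 70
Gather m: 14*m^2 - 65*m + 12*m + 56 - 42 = 14*m^2 - 53*m + 14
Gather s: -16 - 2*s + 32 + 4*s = 2*s + 16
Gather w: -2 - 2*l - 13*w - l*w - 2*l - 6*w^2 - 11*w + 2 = -4*l - 6*w^2 + w*(-l - 24)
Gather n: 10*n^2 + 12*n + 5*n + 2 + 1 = 10*n^2 + 17*n + 3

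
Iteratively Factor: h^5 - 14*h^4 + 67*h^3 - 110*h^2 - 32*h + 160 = (h - 2)*(h^4 - 12*h^3 + 43*h^2 - 24*h - 80) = (h - 5)*(h - 2)*(h^3 - 7*h^2 + 8*h + 16) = (h - 5)*(h - 2)*(h + 1)*(h^2 - 8*h + 16) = (h - 5)*(h - 4)*(h - 2)*(h + 1)*(h - 4)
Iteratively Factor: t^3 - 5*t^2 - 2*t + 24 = (t - 4)*(t^2 - t - 6) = (t - 4)*(t - 3)*(t + 2)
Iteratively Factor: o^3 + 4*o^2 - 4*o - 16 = (o - 2)*(o^2 + 6*o + 8) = (o - 2)*(o + 2)*(o + 4)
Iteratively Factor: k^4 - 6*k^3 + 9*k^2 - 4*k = (k - 4)*(k^3 - 2*k^2 + k) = k*(k - 4)*(k^2 - 2*k + 1) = k*(k - 4)*(k - 1)*(k - 1)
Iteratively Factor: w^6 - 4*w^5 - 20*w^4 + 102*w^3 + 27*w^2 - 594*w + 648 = (w - 3)*(w^5 - w^4 - 23*w^3 + 33*w^2 + 126*w - 216) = (w - 3)*(w + 3)*(w^4 - 4*w^3 - 11*w^2 + 66*w - 72) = (w - 3)^2*(w + 3)*(w^3 - w^2 - 14*w + 24) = (w - 3)^3*(w + 3)*(w^2 + 2*w - 8) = (w - 3)^3*(w + 3)*(w + 4)*(w - 2)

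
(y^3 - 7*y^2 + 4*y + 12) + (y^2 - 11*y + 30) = y^3 - 6*y^2 - 7*y + 42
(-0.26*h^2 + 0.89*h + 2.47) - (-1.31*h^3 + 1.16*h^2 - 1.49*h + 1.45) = 1.31*h^3 - 1.42*h^2 + 2.38*h + 1.02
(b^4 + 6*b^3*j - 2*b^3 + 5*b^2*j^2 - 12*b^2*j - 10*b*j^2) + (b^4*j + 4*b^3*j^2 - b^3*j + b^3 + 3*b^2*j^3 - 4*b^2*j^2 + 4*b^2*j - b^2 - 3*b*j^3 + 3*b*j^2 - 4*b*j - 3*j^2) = b^4*j + b^4 + 4*b^3*j^2 + 5*b^3*j - b^3 + 3*b^2*j^3 + b^2*j^2 - 8*b^2*j - b^2 - 3*b*j^3 - 7*b*j^2 - 4*b*j - 3*j^2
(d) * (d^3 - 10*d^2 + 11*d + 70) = d^4 - 10*d^3 + 11*d^2 + 70*d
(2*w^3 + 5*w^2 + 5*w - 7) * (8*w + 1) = 16*w^4 + 42*w^3 + 45*w^2 - 51*w - 7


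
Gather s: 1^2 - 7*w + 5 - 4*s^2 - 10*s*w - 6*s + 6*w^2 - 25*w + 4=-4*s^2 + s*(-10*w - 6) + 6*w^2 - 32*w + 10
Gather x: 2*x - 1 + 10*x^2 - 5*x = 10*x^2 - 3*x - 1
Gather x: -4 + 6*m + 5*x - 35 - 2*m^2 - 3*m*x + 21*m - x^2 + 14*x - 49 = -2*m^2 + 27*m - x^2 + x*(19 - 3*m) - 88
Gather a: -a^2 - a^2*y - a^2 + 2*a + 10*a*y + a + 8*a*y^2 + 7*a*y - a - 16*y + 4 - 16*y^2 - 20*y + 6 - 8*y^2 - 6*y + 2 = a^2*(-y - 2) + a*(8*y^2 + 17*y + 2) - 24*y^2 - 42*y + 12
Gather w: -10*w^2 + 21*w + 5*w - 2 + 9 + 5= -10*w^2 + 26*w + 12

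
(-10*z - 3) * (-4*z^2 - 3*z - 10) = 40*z^3 + 42*z^2 + 109*z + 30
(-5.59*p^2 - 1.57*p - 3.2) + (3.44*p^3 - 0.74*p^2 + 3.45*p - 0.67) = 3.44*p^3 - 6.33*p^2 + 1.88*p - 3.87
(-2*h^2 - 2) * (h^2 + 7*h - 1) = -2*h^4 - 14*h^3 - 14*h + 2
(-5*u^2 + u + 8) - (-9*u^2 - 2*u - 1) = 4*u^2 + 3*u + 9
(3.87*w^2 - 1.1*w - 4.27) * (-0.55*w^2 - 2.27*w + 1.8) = -2.1285*w^4 - 8.1799*w^3 + 11.8115*w^2 + 7.7129*w - 7.686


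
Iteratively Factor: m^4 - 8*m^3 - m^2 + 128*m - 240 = (m - 5)*(m^3 - 3*m^2 - 16*m + 48) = (m - 5)*(m - 4)*(m^2 + m - 12) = (m - 5)*(m - 4)*(m + 4)*(m - 3)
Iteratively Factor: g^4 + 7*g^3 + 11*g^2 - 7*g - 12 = (g + 3)*(g^3 + 4*g^2 - g - 4) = (g + 3)*(g + 4)*(g^2 - 1) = (g - 1)*(g + 3)*(g + 4)*(g + 1)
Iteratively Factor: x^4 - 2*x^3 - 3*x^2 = (x + 1)*(x^3 - 3*x^2) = x*(x + 1)*(x^2 - 3*x) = x*(x - 3)*(x + 1)*(x)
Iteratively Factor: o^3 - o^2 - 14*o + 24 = (o + 4)*(o^2 - 5*o + 6) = (o - 2)*(o + 4)*(o - 3)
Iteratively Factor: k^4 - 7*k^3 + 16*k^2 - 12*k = (k - 2)*(k^3 - 5*k^2 + 6*k) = k*(k - 2)*(k^2 - 5*k + 6) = k*(k - 3)*(k - 2)*(k - 2)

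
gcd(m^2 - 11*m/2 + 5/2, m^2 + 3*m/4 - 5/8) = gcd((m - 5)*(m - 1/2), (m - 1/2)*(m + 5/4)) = m - 1/2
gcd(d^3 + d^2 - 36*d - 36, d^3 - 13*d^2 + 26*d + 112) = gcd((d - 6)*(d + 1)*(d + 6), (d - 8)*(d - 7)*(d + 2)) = 1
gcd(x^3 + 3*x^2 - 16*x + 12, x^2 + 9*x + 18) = x + 6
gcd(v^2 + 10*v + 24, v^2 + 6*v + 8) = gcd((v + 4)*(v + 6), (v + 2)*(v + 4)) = v + 4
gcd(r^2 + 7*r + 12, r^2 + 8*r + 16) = r + 4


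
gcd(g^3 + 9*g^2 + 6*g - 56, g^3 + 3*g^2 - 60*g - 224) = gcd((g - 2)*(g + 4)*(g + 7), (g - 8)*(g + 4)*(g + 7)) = g^2 + 11*g + 28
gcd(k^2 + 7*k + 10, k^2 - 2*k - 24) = 1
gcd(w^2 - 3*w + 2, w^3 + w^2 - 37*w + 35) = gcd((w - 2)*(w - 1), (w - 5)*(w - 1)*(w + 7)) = w - 1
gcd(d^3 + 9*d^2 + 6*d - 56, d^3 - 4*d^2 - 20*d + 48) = d^2 + 2*d - 8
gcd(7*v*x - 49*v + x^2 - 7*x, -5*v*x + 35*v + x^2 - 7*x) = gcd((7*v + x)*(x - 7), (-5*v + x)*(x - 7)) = x - 7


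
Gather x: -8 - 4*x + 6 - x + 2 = -5*x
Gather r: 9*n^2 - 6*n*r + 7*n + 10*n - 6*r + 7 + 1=9*n^2 + 17*n + r*(-6*n - 6) + 8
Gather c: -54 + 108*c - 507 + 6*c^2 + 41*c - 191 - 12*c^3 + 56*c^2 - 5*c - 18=-12*c^3 + 62*c^2 + 144*c - 770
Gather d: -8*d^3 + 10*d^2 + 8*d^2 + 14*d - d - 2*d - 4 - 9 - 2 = -8*d^3 + 18*d^2 + 11*d - 15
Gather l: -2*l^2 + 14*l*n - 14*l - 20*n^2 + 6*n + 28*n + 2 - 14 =-2*l^2 + l*(14*n - 14) - 20*n^2 + 34*n - 12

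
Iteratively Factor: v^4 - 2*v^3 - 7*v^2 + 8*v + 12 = (v - 2)*(v^3 - 7*v - 6) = (v - 3)*(v - 2)*(v^2 + 3*v + 2) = (v - 3)*(v - 2)*(v + 1)*(v + 2)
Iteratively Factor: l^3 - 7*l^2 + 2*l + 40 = (l + 2)*(l^2 - 9*l + 20) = (l - 4)*(l + 2)*(l - 5)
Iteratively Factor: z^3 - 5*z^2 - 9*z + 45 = (z - 3)*(z^2 - 2*z - 15) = (z - 5)*(z - 3)*(z + 3)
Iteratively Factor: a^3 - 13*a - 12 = (a - 4)*(a^2 + 4*a + 3) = (a - 4)*(a + 1)*(a + 3)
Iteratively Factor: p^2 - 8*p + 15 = (p - 3)*(p - 5)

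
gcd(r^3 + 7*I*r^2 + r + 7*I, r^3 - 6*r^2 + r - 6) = r^2 + 1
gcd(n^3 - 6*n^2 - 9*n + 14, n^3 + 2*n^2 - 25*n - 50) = n + 2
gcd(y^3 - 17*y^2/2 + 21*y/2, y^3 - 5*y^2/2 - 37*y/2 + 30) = y - 3/2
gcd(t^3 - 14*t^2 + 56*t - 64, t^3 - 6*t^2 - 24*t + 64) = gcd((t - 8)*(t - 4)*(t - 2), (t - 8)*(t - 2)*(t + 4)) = t^2 - 10*t + 16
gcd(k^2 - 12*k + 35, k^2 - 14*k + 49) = k - 7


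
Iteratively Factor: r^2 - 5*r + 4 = (r - 1)*(r - 4)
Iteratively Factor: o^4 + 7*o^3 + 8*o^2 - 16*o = (o + 4)*(o^3 + 3*o^2 - 4*o) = (o - 1)*(o + 4)*(o^2 + 4*o) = (o - 1)*(o + 4)^2*(o)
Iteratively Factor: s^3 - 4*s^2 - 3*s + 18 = (s - 3)*(s^2 - s - 6) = (s - 3)^2*(s + 2)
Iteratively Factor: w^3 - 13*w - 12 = (w + 1)*(w^2 - w - 12) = (w + 1)*(w + 3)*(w - 4)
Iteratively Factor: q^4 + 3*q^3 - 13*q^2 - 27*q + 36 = (q - 1)*(q^3 + 4*q^2 - 9*q - 36) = (q - 1)*(q + 4)*(q^2 - 9) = (q - 3)*(q - 1)*(q + 4)*(q + 3)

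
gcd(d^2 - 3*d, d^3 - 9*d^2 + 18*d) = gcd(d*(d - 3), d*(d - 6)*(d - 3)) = d^2 - 3*d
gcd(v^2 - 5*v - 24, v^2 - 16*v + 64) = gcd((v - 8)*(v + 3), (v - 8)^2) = v - 8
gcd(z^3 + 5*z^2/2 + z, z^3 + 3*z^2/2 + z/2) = z^2 + z/2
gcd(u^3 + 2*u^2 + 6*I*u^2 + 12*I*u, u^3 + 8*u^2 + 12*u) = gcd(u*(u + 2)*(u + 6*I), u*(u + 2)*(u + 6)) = u^2 + 2*u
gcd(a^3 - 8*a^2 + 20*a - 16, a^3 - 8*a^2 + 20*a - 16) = a^3 - 8*a^2 + 20*a - 16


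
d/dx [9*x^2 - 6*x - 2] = 18*x - 6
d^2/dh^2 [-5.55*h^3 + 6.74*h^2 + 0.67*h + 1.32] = 13.48 - 33.3*h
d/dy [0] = 0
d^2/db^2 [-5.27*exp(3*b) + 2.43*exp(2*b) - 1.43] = (9.72 - 47.43*exp(b))*exp(2*b)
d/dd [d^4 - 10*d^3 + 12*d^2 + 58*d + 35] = 4*d^3 - 30*d^2 + 24*d + 58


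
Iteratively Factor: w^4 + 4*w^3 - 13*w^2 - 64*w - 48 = (w - 4)*(w^3 + 8*w^2 + 19*w + 12) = (w - 4)*(w + 4)*(w^2 + 4*w + 3) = (w - 4)*(w + 1)*(w + 4)*(w + 3)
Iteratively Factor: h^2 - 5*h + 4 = (h - 4)*(h - 1)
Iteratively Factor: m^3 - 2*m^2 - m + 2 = (m + 1)*(m^2 - 3*m + 2) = (m - 1)*(m + 1)*(m - 2)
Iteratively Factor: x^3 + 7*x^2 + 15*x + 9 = (x + 3)*(x^2 + 4*x + 3) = (x + 3)^2*(x + 1)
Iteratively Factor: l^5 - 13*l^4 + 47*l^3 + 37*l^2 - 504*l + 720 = (l - 4)*(l^4 - 9*l^3 + 11*l^2 + 81*l - 180) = (l - 4)^2*(l^3 - 5*l^2 - 9*l + 45) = (l - 4)^2*(l - 3)*(l^2 - 2*l - 15) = (l - 5)*(l - 4)^2*(l - 3)*(l + 3)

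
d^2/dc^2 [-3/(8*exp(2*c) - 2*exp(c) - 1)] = 6*(4*(8*exp(c) - 1)^2*exp(c) + (16*exp(c) - 1)*(-8*exp(2*c) + 2*exp(c) + 1))*exp(c)/(-8*exp(2*c) + 2*exp(c) + 1)^3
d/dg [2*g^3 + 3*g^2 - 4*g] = 6*g^2 + 6*g - 4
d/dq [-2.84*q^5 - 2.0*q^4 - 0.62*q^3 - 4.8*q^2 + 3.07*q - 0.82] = -14.2*q^4 - 8.0*q^3 - 1.86*q^2 - 9.6*q + 3.07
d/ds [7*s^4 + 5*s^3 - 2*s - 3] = 28*s^3 + 15*s^2 - 2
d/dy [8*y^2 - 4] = 16*y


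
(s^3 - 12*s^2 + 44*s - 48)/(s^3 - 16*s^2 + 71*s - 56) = (s^3 - 12*s^2 + 44*s - 48)/(s^3 - 16*s^2 + 71*s - 56)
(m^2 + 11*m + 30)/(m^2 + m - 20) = (m + 6)/(m - 4)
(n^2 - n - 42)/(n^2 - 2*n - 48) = (n - 7)/(n - 8)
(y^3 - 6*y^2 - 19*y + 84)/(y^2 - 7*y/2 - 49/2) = 2*(y^2 + y - 12)/(2*y + 7)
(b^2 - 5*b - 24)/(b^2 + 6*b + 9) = (b - 8)/(b + 3)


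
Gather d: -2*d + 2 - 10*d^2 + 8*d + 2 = -10*d^2 + 6*d + 4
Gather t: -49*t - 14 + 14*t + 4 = -35*t - 10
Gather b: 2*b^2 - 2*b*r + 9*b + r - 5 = 2*b^2 + b*(9 - 2*r) + r - 5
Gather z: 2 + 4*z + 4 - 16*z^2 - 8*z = -16*z^2 - 4*z + 6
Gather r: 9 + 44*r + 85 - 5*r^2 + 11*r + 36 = -5*r^2 + 55*r + 130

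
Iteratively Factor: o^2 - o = (o)*(o - 1)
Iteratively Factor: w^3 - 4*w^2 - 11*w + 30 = (w - 5)*(w^2 + w - 6) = (w - 5)*(w + 3)*(w - 2)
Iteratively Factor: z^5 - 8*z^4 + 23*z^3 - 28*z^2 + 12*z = (z - 1)*(z^4 - 7*z^3 + 16*z^2 - 12*z) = (z - 3)*(z - 1)*(z^3 - 4*z^2 + 4*z) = (z - 3)*(z - 2)*(z - 1)*(z^2 - 2*z) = (z - 3)*(z - 2)^2*(z - 1)*(z)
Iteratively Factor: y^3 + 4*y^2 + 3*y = (y + 3)*(y^2 + y) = (y + 1)*(y + 3)*(y)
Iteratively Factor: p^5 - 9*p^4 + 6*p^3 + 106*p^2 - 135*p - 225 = (p + 3)*(p^4 - 12*p^3 + 42*p^2 - 20*p - 75) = (p - 5)*(p + 3)*(p^3 - 7*p^2 + 7*p + 15) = (p - 5)^2*(p + 3)*(p^2 - 2*p - 3) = (p - 5)^2*(p - 3)*(p + 3)*(p + 1)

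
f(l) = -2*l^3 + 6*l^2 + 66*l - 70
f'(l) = -6*l^2 + 12*l + 66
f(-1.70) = -155.03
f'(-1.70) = 28.26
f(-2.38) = -166.13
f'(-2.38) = 3.45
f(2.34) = 91.67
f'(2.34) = 61.23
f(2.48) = 100.08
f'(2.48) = 58.86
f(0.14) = -60.65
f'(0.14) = 67.56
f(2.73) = 114.20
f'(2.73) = 54.04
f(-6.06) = 195.47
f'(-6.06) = -227.06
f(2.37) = 93.50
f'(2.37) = 60.74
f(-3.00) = -160.00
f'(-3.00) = -24.00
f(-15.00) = 7040.00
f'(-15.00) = -1464.00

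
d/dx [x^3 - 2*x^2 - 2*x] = 3*x^2 - 4*x - 2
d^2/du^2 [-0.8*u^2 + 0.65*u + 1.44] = -1.60000000000000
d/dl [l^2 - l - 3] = 2*l - 1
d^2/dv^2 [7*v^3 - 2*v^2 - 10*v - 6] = 42*v - 4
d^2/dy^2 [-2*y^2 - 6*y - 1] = -4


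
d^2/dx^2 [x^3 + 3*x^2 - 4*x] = 6*x + 6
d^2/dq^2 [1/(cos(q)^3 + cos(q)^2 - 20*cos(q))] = ((-77*cos(q) + 8*cos(2*q) + 9*cos(3*q))*(cos(q)^2 + cos(q) - 20)*cos(q)/4 + 2*(3*cos(q)^2 + 2*cos(q) - 20)^2*sin(q)^2)/((cos(q)^2 + cos(q) - 20)^3*cos(q)^3)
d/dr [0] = 0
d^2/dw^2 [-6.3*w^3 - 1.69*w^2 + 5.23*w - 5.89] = -37.8*w - 3.38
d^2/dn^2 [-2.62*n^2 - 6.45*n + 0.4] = -5.24000000000000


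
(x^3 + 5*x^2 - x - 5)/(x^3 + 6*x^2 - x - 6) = (x + 5)/(x + 6)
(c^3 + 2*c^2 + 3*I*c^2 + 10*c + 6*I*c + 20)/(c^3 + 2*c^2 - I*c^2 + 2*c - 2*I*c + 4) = (c + 5*I)/(c + I)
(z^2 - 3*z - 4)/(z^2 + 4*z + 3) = (z - 4)/(z + 3)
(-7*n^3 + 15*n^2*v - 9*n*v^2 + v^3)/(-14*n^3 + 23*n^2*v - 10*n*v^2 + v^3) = (-n + v)/(-2*n + v)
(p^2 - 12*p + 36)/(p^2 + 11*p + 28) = (p^2 - 12*p + 36)/(p^2 + 11*p + 28)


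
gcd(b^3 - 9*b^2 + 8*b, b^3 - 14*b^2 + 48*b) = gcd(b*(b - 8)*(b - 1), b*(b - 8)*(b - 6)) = b^2 - 8*b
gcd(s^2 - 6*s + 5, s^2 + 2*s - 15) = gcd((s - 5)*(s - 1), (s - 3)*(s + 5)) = 1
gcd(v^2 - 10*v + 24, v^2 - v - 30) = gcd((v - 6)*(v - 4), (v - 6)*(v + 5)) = v - 6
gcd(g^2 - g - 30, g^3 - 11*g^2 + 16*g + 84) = g - 6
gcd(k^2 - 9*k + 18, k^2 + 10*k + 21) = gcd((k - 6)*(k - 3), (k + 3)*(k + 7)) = 1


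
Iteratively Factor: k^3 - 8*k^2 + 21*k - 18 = (k - 3)*(k^2 - 5*k + 6) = (k - 3)^2*(k - 2)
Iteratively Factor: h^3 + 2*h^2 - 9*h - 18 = (h + 3)*(h^2 - h - 6) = (h - 3)*(h + 3)*(h + 2)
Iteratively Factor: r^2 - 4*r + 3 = (r - 3)*(r - 1)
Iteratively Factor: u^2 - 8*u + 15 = (u - 3)*(u - 5)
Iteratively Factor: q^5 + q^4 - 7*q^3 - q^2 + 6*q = (q - 1)*(q^4 + 2*q^3 - 5*q^2 - 6*q) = (q - 1)*(q + 3)*(q^3 - q^2 - 2*q) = (q - 2)*(q - 1)*(q + 3)*(q^2 + q) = q*(q - 2)*(q - 1)*(q + 3)*(q + 1)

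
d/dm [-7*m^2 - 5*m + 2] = -14*m - 5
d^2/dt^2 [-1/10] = 0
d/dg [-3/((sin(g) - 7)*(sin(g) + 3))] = 6*(sin(g) - 2)*cos(g)/((sin(g) - 7)^2*(sin(g) + 3)^2)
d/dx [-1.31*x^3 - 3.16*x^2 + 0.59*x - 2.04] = -3.93*x^2 - 6.32*x + 0.59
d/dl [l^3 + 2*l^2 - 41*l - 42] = 3*l^2 + 4*l - 41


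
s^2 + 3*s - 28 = (s - 4)*(s + 7)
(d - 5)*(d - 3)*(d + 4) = d^3 - 4*d^2 - 17*d + 60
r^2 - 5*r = r*(r - 5)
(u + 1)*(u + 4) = u^2 + 5*u + 4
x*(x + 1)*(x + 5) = x^3 + 6*x^2 + 5*x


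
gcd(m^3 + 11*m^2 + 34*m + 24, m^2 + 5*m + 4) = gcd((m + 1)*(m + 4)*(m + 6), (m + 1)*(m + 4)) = m^2 + 5*m + 4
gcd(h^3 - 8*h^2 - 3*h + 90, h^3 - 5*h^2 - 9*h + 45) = h^2 - 2*h - 15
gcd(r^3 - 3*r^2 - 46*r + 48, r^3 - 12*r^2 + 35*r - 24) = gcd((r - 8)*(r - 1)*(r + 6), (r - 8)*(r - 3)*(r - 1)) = r^2 - 9*r + 8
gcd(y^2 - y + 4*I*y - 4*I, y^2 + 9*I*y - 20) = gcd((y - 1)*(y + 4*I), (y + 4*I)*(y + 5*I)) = y + 4*I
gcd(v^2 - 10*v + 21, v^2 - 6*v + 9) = v - 3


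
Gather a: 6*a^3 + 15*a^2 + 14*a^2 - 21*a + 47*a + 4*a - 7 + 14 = 6*a^3 + 29*a^2 + 30*a + 7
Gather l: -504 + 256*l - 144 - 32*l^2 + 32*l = -32*l^2 + 288*l - 648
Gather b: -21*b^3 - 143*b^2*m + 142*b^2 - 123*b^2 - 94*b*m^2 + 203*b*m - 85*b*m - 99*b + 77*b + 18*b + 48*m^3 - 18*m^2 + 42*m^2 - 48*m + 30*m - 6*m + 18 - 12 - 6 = -21*b^3 + b^2*(19 - 143*m) + b*(-94*m^2 + 118*m - 4) + 48*m^3 + 24*m^2 - 24*m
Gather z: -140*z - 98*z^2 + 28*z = -98*z^2 - 112*z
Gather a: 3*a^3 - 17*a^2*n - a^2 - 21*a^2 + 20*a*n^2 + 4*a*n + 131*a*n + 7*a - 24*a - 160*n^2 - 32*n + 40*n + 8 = 3*a^3 + a^2*(-17*n - 22) + a*(20*n^2 + 135*n - 17) - 160*n^2 + 8*n + 8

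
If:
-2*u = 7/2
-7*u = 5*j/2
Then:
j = 49/10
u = -7/4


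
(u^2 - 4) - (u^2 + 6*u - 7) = 3 - 6*u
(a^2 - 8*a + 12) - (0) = a^2 - 8*a + 12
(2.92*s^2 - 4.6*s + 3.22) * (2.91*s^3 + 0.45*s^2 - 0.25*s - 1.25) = 8.4972*s^5 - 12.072*s^4 + 6.5702*s^3 - 1.051*s^2 + 4.945*s - 4.025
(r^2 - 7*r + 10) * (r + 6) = r^3 - r^2 - 32*r + 60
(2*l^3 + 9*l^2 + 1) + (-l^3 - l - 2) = l^3 + 9*l^2 - l - 1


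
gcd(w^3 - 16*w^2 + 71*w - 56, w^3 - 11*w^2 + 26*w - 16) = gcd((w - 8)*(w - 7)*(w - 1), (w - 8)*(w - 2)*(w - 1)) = w^2 - 9*w + 8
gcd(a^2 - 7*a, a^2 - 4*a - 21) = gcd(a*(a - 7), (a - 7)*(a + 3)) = a - 7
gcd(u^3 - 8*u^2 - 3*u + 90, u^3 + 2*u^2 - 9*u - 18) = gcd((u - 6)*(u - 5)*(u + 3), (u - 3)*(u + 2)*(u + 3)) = u + 3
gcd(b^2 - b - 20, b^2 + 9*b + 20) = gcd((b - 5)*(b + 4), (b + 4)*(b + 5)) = b + 4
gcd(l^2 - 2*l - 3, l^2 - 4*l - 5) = l + 1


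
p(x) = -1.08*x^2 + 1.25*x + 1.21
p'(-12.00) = 27.17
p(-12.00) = -169.31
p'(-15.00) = 33.65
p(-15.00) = -260.54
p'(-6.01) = 14.23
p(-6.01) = -45.31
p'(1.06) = -1.04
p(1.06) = 1.32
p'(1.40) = -1.77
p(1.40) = 0.84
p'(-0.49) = 2.31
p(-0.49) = 0.34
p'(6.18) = -12.10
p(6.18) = -32.31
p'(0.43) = 0.32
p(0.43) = 1.55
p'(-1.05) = 3.52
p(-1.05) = -1.29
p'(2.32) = -3.76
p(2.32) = -1.70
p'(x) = 1.25 - 2.16*x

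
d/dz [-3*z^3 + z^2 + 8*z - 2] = -9*z^2 + 2*z + 8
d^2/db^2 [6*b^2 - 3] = 12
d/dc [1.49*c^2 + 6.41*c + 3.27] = 2.98*c + 6.41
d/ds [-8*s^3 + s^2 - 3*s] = -24*s^2 + 2*s - 3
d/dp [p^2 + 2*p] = 2*p + 2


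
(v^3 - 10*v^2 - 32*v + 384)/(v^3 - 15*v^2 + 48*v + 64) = (v + 6)/(v + 1)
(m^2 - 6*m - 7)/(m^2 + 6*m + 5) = (m - 7)/(m + 5)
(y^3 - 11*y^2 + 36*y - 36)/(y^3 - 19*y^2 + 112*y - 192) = (y^2 - 8*y + 12)/(y^2 - 16*y + 64)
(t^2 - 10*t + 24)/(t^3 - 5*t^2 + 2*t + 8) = (t - 6)/(t^2 - t - 2)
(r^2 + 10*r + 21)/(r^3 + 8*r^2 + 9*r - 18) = (r + 7)/(r^2 + 5*r - 6)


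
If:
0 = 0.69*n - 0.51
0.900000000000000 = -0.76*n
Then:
No Solution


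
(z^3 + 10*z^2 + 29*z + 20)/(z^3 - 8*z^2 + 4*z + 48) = (z^3 + 10*z^2 + 29*z + 20)/(z^3 - 8*z^2 + 4*z + 48)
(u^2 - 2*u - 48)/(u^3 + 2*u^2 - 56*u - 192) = 1/(u + 4)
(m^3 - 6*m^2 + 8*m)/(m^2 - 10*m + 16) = m*(m - 4)/(m - 8)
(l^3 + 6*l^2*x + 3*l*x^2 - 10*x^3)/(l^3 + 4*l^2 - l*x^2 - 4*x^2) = (l^2 + 7*l*x + 10*x^2)/(l^2 + l*x + 4*l + 4*x)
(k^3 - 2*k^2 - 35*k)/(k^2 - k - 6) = k*(-k^2 + 2*k + 35)/(-k^2 + k + 6)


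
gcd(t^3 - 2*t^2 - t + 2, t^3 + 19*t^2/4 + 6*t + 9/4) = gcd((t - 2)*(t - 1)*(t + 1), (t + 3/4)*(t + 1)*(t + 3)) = t + 1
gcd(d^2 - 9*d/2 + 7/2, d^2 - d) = d - 1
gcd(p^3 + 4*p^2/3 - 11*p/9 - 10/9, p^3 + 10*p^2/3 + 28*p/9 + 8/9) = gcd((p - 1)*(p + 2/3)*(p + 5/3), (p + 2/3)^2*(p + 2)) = p + 2/3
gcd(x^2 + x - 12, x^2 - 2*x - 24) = x + 4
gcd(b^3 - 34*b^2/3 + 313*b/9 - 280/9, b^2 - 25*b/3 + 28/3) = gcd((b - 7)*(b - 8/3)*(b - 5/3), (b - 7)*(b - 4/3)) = b - 7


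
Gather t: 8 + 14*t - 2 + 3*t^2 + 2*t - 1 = 3*t^2 + 16*t + 5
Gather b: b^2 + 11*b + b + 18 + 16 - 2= b^2 + 12*b + 32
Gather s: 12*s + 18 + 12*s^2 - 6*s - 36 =12*s^2 + 6*s - 18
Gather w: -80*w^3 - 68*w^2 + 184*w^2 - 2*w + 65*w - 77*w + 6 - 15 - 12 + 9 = -80*w^3 + 116*w^2 - 14*w - 12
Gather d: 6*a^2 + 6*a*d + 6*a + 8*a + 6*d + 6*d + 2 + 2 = 6*a^2 + 14*a + d*(6*a + 12) + 4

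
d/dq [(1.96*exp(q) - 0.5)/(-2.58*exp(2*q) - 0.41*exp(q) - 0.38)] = (5.0568*exp(2*q) - 2.58*exp(q) - 0.9498)*exp(q)/(6.6564*exp(4*q) + 2.1156*exp(3*q) + 2.1289*exp(2*q) + 0.3116*exp(q) + 0.1444)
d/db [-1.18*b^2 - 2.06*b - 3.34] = -2.36*b - 2.06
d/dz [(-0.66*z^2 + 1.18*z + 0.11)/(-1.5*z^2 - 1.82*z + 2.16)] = (2.9712*z^2 - 2.5212*z + 2.749)/(2.25*z^4 + 5.46*z^3 - 3.1676*z^2 - 7.8624*z + 4.6656)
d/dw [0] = 0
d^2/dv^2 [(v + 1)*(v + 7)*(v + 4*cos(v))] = -4*v^2*cos(v) - 16*v*sin(v) - 32*v*cos(v) + 6*v - 64*sin(v) - 20*cos(v) + 16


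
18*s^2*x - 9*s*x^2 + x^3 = x*(-6*s + x)*(-3*s + x)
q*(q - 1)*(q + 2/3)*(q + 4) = q^4 + 11*q^3/3 - 2*q^2 - 8*q/3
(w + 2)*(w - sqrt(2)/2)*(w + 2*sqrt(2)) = w^3 + 2*w^2 + 3*sqrt(2)*w^2/2 - 2*w + 3*sqrt(2)*w - 4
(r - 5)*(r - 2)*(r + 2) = r^3 - 5*r^2 - 4*r + 20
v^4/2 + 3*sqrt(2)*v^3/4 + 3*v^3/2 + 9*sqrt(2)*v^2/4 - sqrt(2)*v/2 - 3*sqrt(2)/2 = (v/2 + sqrt(2)/2)*(v + 3)*(v - sqrt(2)/2)*(v + sqrt(2))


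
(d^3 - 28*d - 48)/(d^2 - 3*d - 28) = (d^2 - 4*d - 12)/(d - 7)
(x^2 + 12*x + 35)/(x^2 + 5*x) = (x + 7)/x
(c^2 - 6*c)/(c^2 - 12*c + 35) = c*(c - 6)/(c^2 - 12*c + 35)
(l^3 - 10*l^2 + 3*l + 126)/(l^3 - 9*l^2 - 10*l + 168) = (l + 3)/(l + 4)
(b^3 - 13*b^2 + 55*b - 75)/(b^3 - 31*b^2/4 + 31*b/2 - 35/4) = 4*(b^2 - 8*b + 15)/(4*b^2 - 11*b + 7)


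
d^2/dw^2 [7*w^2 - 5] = 14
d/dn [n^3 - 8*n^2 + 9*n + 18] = 3*n^2 - 16*n + 9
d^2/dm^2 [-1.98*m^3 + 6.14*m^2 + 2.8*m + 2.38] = 12.28 - 11.88*m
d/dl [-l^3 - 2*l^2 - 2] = l*(-3*l - 4)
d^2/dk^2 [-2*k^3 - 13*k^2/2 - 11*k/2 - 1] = -12*k - 13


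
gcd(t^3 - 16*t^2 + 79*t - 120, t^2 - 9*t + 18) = t - 3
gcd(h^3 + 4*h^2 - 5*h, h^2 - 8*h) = h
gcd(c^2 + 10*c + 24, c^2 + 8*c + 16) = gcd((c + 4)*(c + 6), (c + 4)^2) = c + 4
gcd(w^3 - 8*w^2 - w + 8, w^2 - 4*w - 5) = w + 1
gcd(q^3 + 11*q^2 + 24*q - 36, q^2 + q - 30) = q + 6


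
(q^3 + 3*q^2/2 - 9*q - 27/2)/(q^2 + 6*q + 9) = (2*q^2 - 3*q - 9)/(2*(q + 3))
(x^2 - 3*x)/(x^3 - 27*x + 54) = x/(x^2 + 3*x - 18)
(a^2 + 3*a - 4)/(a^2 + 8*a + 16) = (a - 1)/(a + 4)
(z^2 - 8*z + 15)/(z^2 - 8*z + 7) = (z^2 - 8*z + 15)/(z^2 - 8*z + 7)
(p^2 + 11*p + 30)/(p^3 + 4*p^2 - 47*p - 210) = 1/(p - 7)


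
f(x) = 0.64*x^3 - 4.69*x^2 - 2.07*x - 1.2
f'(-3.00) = 43.35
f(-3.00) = -54.48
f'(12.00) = 161.85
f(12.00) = 404.52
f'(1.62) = -12.23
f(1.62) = -14.14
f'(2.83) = -13.24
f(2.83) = -30.11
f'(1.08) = -9.96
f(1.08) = -8.10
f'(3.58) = -11.04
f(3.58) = -39.35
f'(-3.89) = 63.47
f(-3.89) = -101.79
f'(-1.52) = 16.62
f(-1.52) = -11.14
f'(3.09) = -12.72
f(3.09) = -33.49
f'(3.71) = -10.44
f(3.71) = -40.75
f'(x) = 1.92*x^2 - 9.38*x - 2.07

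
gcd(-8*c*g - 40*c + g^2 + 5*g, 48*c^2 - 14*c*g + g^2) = 8*c - g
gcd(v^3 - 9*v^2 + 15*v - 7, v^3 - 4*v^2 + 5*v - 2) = v^2 - 2*v + 1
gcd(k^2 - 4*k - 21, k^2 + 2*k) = 1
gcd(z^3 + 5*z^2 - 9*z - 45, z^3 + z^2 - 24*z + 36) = z - 3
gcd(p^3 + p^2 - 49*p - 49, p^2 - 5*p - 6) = p + 1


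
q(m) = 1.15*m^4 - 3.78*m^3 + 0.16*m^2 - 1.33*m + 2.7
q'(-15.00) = -18082.63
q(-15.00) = 71034.90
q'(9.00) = 2436.41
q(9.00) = 4793.22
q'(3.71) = 78.67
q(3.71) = 24.81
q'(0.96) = -7.40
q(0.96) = -0.80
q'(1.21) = -9.40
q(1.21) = -2.91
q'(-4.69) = -726.81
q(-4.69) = 958.81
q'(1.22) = -9.47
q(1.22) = -3.00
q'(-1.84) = -68.97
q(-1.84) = 42.42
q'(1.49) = -10.81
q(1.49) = -5.76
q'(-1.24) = -27.93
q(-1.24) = 14.52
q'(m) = 4.6*m^3 - 11.34*m^2 + 0.32*m - 1.33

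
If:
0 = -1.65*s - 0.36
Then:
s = -0.22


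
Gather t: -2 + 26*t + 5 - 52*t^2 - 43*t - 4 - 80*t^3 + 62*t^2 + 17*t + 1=-80*t^3 + 10*t^2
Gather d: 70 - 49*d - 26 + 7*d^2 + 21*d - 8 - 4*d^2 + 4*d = 3*d^2 - 24*d + 36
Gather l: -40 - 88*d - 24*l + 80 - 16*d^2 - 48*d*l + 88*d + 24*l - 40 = -16*d^2 - 48*d*l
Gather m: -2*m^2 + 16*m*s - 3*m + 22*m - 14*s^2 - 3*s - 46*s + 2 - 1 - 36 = -2*m^2 + m*(16*s + 19) - 14*s^2 - 49*s - 35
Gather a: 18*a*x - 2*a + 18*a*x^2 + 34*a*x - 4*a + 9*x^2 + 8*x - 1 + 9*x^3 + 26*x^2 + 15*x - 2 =a*(18*x^2 + 52*x - 6) + 9*x^3 + 35*x^2 + 23*x - 3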